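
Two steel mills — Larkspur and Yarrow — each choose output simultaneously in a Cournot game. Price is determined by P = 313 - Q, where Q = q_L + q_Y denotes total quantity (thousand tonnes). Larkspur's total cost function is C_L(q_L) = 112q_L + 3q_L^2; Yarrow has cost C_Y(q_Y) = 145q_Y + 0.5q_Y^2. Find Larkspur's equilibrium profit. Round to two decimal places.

1430.81

Larkspur's profit: π_L = (313 - Q)q_L - (112q_L + 3q_L²). Setting ∂π_L/∂q_L = 0: 201 - 8q_L - (q_Y) = 0.
Yarrow's first-order condition: 168 - 3q_Y - (q_L) = 0.
Rearranging gives the reaction functions q_L = (201 - q_Y)/8 and q_Y = (168 - q_L)/3.
Substituting one into the other gives q_L = 435/23 and q_Y = 1143/23.
Price P = 313 - 1578/23 = 244.3913.
Larkspur's profit: 244.3913·(435/23) - 112·(435/23) - 3(435/23)² = 1430.8129.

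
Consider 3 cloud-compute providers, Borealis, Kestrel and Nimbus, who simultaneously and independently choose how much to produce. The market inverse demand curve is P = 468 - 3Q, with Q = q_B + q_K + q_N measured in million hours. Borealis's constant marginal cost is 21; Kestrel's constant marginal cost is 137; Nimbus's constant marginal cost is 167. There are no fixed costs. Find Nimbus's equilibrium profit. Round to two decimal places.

Borealis's profit: π_B = (468 - 3Q)q_B - (21q_B). Setting ∂π_B/∂q_B = 0: 447 - 6q_B - 3(q_K + q_N) = 0.
Kestrel's first-order condition: 331 - 6q_K - 3(q_B + q_N) = 0.
Nimbus's first-order condition: 301 - 6q_N - 3(q_B + q_K) = 0.
Summing all 3 equations gives 1079 − 12Q = 0, hence Q = 1079/12.
Back-substituting: q_B = (447 − 1079/4)/3 = 709/12, q_K = (331 − 1079/4)/3 = 245/12, q_N = (301 − 1079/4)/3 = 125/12.
Price P = 468 - 3·(1079/12) = 793/4.
Nimbus's profit: (793/4 - 167)·(125/12) = 325.5208.

325.52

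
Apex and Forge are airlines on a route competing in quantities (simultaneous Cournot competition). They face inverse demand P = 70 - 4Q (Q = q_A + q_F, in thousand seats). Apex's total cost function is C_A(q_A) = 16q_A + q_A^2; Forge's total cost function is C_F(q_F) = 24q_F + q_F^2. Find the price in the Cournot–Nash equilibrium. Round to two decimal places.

Apex's profit: π_A = (70 - 4Q)q_A - (16q_A + q_A²). Setting ∂π_A/∂q_A = 0: 54 - 10q_A - 4(q_F) = 0.
Forge's first-order condition: 46 - 10q_F - 4(q_A) = 0.
Best responses: q_A = (54 - 4q_F)/10, q_F = (46 - 4q_A)/10.
Solving the pair: q_A = 89/21, q_F = 61/21.
Total output Q = 50/7, so price P = 70 - 4·(50/7) = 290/7.

41.43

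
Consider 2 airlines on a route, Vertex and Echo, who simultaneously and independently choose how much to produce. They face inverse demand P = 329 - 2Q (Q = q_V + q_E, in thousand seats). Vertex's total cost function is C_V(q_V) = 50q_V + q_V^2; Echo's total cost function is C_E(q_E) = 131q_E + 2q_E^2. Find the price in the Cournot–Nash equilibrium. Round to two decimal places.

Vertex's profit: π_V = (329 - 2Q)q_V - (50q_V + q_V²). Setting ∂π_V/∂q_V = 0: 279 - 6q_V - 2(q_E) = 0.
Echo's first-order condition: 198 - 8q_E - 2(q_V) = 0.
So q_V = (279 - 2q_E)/6 and q_E = (198 - 2q_V)/8.
Solving the pair: q_V = 459/11, q_E = 315/22.
Total output Q = 1233/22, so price P = 329 - 2·(1233/22) = 216.9091.

216.91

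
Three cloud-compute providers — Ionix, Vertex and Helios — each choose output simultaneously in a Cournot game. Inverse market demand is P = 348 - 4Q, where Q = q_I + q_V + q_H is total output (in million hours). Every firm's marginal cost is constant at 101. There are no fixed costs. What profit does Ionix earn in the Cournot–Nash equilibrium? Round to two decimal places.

953.27

A representative firm's profit is π_i = q_i(348 - 4Q) - 101q_i.
First-order condition (treating rivals' output as given): 247 - 8q_i - 4·Σ_{j≠i} q_j = 0.
By symmetry each firm produces the same amount; substituting Σ_{j≠i} q_j = 2q_i yields q_i = 247/16.
Price P = 348 - 4·(741/16) = 651/4.
Ionix's profit: (651/4 - 101)·(247/16) = 953.2656.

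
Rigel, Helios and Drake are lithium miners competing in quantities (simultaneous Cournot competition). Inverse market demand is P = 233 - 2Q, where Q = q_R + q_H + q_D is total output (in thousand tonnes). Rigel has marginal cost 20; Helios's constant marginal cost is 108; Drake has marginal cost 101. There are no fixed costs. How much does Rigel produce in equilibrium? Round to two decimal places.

47.75

Rigel's profit: π_R = (233 - 2Q)q_R - (20q_R). Setting ∂π_R/∂q_R = 0: 213 - 4q_R - 2(q_H + q_D) = 0.
Helios's profit: π_H = (233 - 2Q)q_H - (108q_H). Setting ∂π_H/∂q_H = 0: 125 - 4q_H - 2(q_R + q_D) = 0.
Drake's profit: π_D = (233 - 2Q)q_D - (101q_D). Setting ∂π_D/∂q_D = 0: 132 - 4q_D - 2(q_R + q_H) = 0.
Summing all 3 equations gives 470 − 8Q = 0, hence Q = 235/4.
Back-substituting: q_R = (213 − 235/2)/2 = 191/4, q_H = (125 − 235/2)/2 = 15/4, q_D = (132 − 235/2)/2 = 29/4.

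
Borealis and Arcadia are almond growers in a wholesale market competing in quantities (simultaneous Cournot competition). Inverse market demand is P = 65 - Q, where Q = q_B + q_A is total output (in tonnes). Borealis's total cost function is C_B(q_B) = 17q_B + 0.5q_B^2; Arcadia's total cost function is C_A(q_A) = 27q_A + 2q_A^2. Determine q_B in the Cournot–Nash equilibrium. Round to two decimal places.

Borealis's profit: π_B = (65 - Q)q_B - (17q_B + (1/2)q_B²). Setting ∂π_B/∂q_B = 0: 48 - 3q_B - (q_A) = 0.
Arcadia's profit: π_A = (65 - Q)q_A - (27q_A + 2q_A²). Setting ∂π_A/∂q_A = 0: 38 - 6q_A - (q_B) = 0.
So q_B = (48 - q_A)/3 and q_A = (38 - q_B)/6.
Substituting one into the other gives q_B = 250/17 and q_A = 66/17.

14.71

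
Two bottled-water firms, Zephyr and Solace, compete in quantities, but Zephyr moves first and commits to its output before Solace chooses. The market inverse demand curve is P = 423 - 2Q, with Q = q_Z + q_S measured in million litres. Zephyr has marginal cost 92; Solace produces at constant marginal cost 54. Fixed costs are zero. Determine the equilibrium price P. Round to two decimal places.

165.25

The follower Solace best-responds to any q_Z: π_S = (423 - 2Q)q_S - 54q_S.
Setting the follower's marginal profit to zero, 369 - 2q_Z - 4q_S = 0, i.e. q_S = (369 - 2q_Z)/4.
Zephyr substitutes q_S(q_Z) into its own profit: π_Z = q_Z(423 - 2q_Z - (369 - 2q_Z)/2) - 92q_Z = (477/2 - q_Z)q_Z - 92q_Z.
Maximising: ∂π_Z/∂q_Z = 293/2 - 2q_Z = 0, giving q_Z = 293/4.
Then q_S = (369 - 2·(293/4))/4 = 445/8.
Total output Q = 1031/8, so price P = 423 - 2·(1031/8) = 661/4.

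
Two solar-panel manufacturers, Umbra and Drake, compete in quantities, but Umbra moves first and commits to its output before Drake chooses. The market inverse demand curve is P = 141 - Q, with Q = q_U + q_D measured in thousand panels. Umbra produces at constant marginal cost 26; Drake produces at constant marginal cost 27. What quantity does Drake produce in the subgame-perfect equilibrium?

The follower Drake best-responds to any q_U: π_D = (141 - Q)q_D - 27q_D.
Follower FOC: 114 - q_U - 2q_D = 0, so q_D(q_U) = (114 - q_U)/2.
Umbra substitutes q_D(q_U) into its own profit: π_U = q_U(141 - q_U - (114 - q_U)/2) - 26q_U = (84 - (1/2)q_U)q_U - 26q_U.
Maximising: ∂π_U/∂q_U = 58 - q_U = 0, giving q_U = 58.
Then q_D = (114 - 58)/2 = 28.

28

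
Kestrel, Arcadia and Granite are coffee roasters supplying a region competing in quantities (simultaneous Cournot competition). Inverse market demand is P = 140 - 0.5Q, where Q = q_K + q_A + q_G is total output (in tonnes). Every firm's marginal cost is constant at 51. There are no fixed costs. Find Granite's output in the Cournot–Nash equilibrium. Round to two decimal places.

Each firm earns π_i = (140 - 0.5Q)q_i - 51q_i.
First-order condition (treating rivals' output as given): 89 - q_i - (1/2)·Σ_{j≠i} q_j = 0.
With identical firms every q_j equals q_i, so Σ_{j≠i} q_j = 2q_i and 89 = 2q_i, giving q_i = 89/2.

44.50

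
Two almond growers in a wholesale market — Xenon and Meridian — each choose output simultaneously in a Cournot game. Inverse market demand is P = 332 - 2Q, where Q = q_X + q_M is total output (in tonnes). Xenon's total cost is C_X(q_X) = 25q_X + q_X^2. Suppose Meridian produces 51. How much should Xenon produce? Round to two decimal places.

With the rival's output fixed at 51, Xenon's profit is π_X = (332 - 2·51 - 2q_X)q_X - (25q_X + q_X²) = (230 - 2q_X)q_X - (25q_X + q_X²).
∂π_X/∂q_X = 205 - 6q_X = 0, so q_X = 205/6.

34.17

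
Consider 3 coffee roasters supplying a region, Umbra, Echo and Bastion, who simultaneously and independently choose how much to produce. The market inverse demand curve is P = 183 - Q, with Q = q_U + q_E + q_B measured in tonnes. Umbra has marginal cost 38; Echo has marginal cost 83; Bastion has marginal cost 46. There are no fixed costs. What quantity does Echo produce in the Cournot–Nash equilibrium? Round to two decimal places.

Umbra's profit: π_U = (183 - Q)q_U - (38q_U). Setting ∂π_U/∂q_U = 0: 145 - 2q_U - (q_E + q_B) = 0.
Echo's first-order condition: 100 - 2q_E - (q_U + q_B) = 0.
Bastion's profit: π_B = (183 - Q)q_B - (46q_B). Setting ∂π_B/∂q_B = 0: 137 - 2q_B - (q_U + q_E) = 0.
Adding the 3 first-order conditions: 382 − 4Q = 0, so Q = 191/2.
Back-substituting: q_U = (145 − 191/2) = 99/2, q_E = (100 − 191/2) = 9/2, q_B = (137 − 191/2) = 83/2.

4.50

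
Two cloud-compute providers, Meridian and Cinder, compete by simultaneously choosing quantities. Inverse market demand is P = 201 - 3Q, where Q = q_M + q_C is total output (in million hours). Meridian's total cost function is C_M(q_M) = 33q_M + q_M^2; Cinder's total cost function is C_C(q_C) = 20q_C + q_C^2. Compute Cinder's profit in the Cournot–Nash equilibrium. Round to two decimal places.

1178.36

Meridian's profit: π_M = (201 - 3Q)q_M - (33q_M + q_M²). Setting ∂π_M/∂q_M = 0: 168 - 8q_M - 3(q_C) = 0.
Cinder's first-order condition: 181 - 8q_C - 3(q_M) = 0.
Rearranging gives the reaction functions q_M = (168 - 3q_C)/8 and q_C = (181 - 3q_M)/8.
Solving the pair: q_M = 801/55, q_C = 944/55.
Price P = 201 - 3·(349/11) = 1164/11.
Cinder's profit: (1164/11)·(944/55) - 20·(944/55) - (944/55)² = 1178.3617.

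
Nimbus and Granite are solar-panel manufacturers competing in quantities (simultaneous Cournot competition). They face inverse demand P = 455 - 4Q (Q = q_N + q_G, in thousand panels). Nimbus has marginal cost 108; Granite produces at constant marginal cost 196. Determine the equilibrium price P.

253

Nimbus's profit: π_N = (455 - 4Q)q_N - (108q_N). Setting ∂π_N/∂q_N = 0: 347 - 8q_N - 4(q_G) = 0.
Granite's profit: π_G = (455 - 4Q)q_G - (196q_G). Setting ∂π_G/∂q_G = 0: 259 - 8q_G - 4(q_N) = 0.
Best responses: q_N = (347 - 4q_G)/8, q_G = (259 - 4q_N)/8.
Substituting one into the other gives q_N = 145/4 and q_G = 57/4.
Total output Q = 101/2, so price P = 455 - 4·(101/2) = 253.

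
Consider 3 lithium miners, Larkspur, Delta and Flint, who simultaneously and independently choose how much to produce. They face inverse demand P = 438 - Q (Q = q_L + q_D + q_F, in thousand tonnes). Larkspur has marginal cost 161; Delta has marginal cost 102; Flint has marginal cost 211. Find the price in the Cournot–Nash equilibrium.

228

Larkspur's profit: π_L = (438 - Q)q_L - (161q_L). Setting ∂π_L/∂q_L = 0: 277 - 2q_L - (q_D + q_F) = 0.
Delta's first-order condition: 336 - 2q_D - (q_L + q_F) = 0.
Flint's first-order condition: 227 - 2q_F - (q_L + q_D) = 0.
Summing all 3 equations gives 840 − 4Q = 0, hence Q = 210.
Back-substituting: q_L = (277 − 210) = 67, q_D = (336 − 210) = 126, q_F = (227 − 210) = 17.
Total output Q = 210, so price P = 438 - 210 = 228.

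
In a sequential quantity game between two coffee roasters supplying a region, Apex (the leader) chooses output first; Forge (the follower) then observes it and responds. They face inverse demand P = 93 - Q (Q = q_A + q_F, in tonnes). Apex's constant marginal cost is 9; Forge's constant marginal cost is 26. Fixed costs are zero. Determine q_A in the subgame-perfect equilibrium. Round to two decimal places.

The follower Forge best-responds to any q_A: π_F = (93 - Q)q_F - 26q_F.
Follower FOC: 67 - q_A - 2q_F = 0, so q_F(q_A) = (67 - q_A)/2.
Apex substitutes q_F(q_A) into its own profit: π_A = q_A(93 - q_A - (67 - q_A)/2) - 9q_A = (119/2 - (1/2)q_A)q_A - 9q_A.
The leader's first-order condition 101/2 - q_A = 0 yields q_A = 101/2.
Then q_F = (67 - 101/2)/2 = 33/4.

50.50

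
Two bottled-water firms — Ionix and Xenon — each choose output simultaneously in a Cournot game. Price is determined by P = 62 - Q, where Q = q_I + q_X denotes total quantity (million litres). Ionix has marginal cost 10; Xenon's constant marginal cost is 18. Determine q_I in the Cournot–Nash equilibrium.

Ionix's profit: π_I = (62 - Q)q_I - (10q_I). Setting ∂π_I/∂q_I = 0: 52 - 2q_I - (q_X) = 0.
Xenon's first-order condition: 44 - 2q_X - (q_I) = 0.
Best responses: q_I = (52 - q_X)/2, q_X = (44 - q_I)/2.
Solving the pair: q_I = 20, q_X = 12.

20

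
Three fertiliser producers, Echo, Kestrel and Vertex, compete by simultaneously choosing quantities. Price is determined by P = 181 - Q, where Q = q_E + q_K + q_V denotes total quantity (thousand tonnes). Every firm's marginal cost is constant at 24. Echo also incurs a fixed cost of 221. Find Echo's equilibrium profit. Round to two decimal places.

1319.56

A representative firm's profit is π_i = q_i(181 - Q) - 24q_i.
First-order condition (treating rivals' output as given): 157 - 2q_i - Σ_{j≠i} q_j = 0.
By symmetry each firm produces the same amount; substituting Σ_{j≠i} q_j = 2q_i yields q_i = 157/4.
Price P = 181 - 471/4 = 253/4.
Echo's profit: (253/4 - 24)·(157/4) - 221 = 1319.5625.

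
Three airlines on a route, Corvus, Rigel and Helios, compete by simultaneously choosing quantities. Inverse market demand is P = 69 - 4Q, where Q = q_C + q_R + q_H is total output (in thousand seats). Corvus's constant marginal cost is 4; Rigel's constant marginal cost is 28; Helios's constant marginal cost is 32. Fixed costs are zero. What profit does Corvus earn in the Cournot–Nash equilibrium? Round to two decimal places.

Corvus's profit: π_C = (69 - 4Q)q_C - (4q_C). Setting ∂π_C/∂q_C = 0: 65 - 8q_C - 4(q_R + q_H) = 0.
Rigel's profit: π_R = (69 - 4Q)q_R - (28q_R). Setting ∂π_R/∂q_R = 0: 41 - 8q_R - 4(q_C + q_H) = 0.
Helios's first-order condition: 37 - 8q_H - 4(q_C + q_R) = 0.
Adding the 3 first-order conditions: 143 − 16Q = 0, so Q = 143/16.
Back-substituting: q_C = (65 − 143/4)/4 = 117/16, q_R = (41 − 143/4)/4 = 21/16, q_H = (37 − 143/4)/4 = 5/16.
Price P = 69 - 4·(143/16) = 133/4.
Corvus's profit: (133/4 - 4)·(117/16) = 213.8906.

213.89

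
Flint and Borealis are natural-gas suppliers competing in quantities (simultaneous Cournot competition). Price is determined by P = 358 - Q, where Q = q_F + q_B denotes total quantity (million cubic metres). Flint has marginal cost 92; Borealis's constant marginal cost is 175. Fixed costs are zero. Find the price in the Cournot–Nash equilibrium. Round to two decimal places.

Flint's profit: π_F = (358 - Q)q_F - (92q_F). Setting ∂π_F/∂q_F = 0: 266 - 2q_F - (q_B) = 0.
Borealis's first-order condition: 183 - 2q_B - (q_F) = 0.
So q_F = (266 - q_B)/2 and q_B = (183 - q_F)/2.
Substituting one into the other gives q_F = 349/3 and q_B = 100/3.
Total output Q = 449/3, so price P = 358 - 449/3 = 625/3.

208.33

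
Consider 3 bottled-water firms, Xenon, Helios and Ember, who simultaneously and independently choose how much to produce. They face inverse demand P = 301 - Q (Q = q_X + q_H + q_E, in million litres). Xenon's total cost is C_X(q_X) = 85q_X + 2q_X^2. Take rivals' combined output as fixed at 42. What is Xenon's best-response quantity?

29

With rivals' combined output fixed at 42, Xenon's profit is π_X = (301 - 42 - q_X)q_X - (85q_X + 2q_X²) = (259 - q_X)q_X - (85q_X + 2q_X²).
∂π_X/∂q_X = 174 - 6q_X = 0, so q_X = 29.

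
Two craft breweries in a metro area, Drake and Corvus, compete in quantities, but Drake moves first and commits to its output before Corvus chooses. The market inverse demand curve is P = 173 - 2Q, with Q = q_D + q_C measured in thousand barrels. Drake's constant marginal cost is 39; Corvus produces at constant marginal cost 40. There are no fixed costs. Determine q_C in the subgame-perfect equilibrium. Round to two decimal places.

The follower Corvus best-responds to any q_D: π_C = (173 - 2Q)q_C - 40q_C.
Follower FOC: 133 - 2q_D - 4q_C = 0, so q_C(q_D) = (133 - 2q_D)/4.
The leader anticipates this reaction. Substituting into P = 173 - 2Q gives P = 213/2 - q_D, so π_D = (213/2 - q_D)q_D - 39q_D.
The leader's first-order condition 135/2 - 2q_D = 0 yields q_D = 135/4.
Then q_C = (133 - 2·(135/4))/4 = 131/8.

16.38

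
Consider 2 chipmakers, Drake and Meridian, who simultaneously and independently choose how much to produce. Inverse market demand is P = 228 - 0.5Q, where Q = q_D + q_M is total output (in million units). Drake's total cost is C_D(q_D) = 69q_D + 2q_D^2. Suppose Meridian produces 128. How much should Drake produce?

With the rival's output fixed at 128, Drake's profit is π_D = (228 - (1/2)·128 - (1/2)q_D)q_D - (69q_D + 2q_D²) = (164 - (1/2)q_D)q_D - (69q_D + 2q_D²).
∂π_D/∂q_D = 95 - 5q_D = 0, so q_D = 19.

19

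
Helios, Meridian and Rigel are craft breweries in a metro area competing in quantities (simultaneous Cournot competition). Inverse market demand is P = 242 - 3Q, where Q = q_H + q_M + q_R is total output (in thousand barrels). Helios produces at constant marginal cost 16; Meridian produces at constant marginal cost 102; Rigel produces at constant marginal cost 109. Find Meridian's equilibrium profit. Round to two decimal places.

77.52

Helios's profit: π_H = (242 - 3Q)q_H - (16q_H). Setting ∂π_H/∂q_H = 0: 226 - 6q_H - 3(q_M + q_R) = 0.
Meridian's profit: π_M = (242 - 3Q)q_M - (102q_M). Setting ∂π_M/∂q_M = 0: 140 - 6q_M - 3(q_H + q_R) = 0.
Rigel's first-order condition: 133 - 6q_R - 3(q_H + q_M) = 0.
Adding the 3 conditions: 499 − 6Q − 6Q = 0, i.e. Q = 499/12.
Back-substituting: q_H = (226 − 499/4)/3 = 135/4, q_M = (140 − 499/4)/3 = 61/12, q_R = (133 − 499/4)/3 = 11/4.
Price P = 242 - 3·(499/12) = 469/4.
Meridian's profit: (469/4 - 102)·(61/12) = 77.5208.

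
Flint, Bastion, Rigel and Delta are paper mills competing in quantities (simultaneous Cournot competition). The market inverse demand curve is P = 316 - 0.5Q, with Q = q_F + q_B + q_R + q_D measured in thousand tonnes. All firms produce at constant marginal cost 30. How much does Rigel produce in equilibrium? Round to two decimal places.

114.40

Each firm earns π_i = (316 - 0.5Q)q_i - 30q_i.
First-order condition (treating rivals' output as given): 286 - q_i - (1/2)·Σ_{j≠i} q_j = 0.
By symmetry each firm produces the same amount; substituting Σ_{j≠i} q_j = 3q_i yields q_i = 286/(5/2) = 572/5.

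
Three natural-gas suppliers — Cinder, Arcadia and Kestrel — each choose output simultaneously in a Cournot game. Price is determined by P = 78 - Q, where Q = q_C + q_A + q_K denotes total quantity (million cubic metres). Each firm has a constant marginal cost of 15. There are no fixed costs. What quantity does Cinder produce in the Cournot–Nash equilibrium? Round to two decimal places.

15.75

A representative firm's profit is π_i = q_i(78 - Q) - 15q_i.
First-order condition (treating rivals' output as given): 63 - 2q_i - Σ_{j≠i} q_j = 0.
With identical firms every q_j equals q_i, so Σ_{j≠i} q_j = 2q_i and 63 = 4q_i, giving q_i = 63/4.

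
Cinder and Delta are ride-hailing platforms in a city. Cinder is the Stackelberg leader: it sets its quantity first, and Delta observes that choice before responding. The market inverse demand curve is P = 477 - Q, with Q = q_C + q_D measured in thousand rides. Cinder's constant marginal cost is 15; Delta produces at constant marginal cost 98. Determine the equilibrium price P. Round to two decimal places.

Solve by backward induction. Given q_C, the follower Delta maximises π_D = (477 - q_C - q_D)q_D - 98q_D.
∂π_D/∂q_D = 379 - q_C - 2q_D = 0 gives the reaction function q_D = (379 - q_C)/2.
Cinder substitutes q_D(q_C) into its own profit: π_C = q_C(477 - q_C - (379 - q_C)/2) - 15q_C = (575/2 - (1/2)q_C)q_C - 15q_C.
Maximising: ∂π_C/∂q_C = 545/2 - q_C = 0, giving q_C = 545/2.
Then q_D = (379 - 545/2)/2 = 213/4.
Total output Q = 1303/4, so price P = 477 - 1303/4 = 605/4.

151.25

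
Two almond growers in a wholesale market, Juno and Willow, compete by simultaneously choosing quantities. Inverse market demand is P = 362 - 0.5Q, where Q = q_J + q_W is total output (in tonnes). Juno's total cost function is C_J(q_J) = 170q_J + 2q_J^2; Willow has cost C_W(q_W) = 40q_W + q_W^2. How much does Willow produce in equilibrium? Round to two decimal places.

102.64

Juno's profit: π_J = (362 - 0.5Q)q_J - (170q_J + 2q_J²). Setting ∂π_J/∂q_J = 0: 192 - 5q_J - (1/2)(q_W) = 0.
Willow's first-order condition: 322 - 3q_W - (1/2)(q_J) = 0.
Rearranging gives the reaction functions q_J = (192 - (1/2)q_W)/5 and q_W = (322 - (1/2)q_J)/3.
Substituting one into the other gives q_J = 1660/59 and q_W = 102.6441.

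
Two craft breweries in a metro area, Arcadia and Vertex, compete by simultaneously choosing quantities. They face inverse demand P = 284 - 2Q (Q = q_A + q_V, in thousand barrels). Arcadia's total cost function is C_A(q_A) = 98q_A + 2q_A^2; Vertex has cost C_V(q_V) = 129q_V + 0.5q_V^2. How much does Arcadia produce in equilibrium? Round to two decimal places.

17.22

Arcadia's profit: π_A = (284 - 2Q)q_A - (98q_A + 2q_A²). Setting ∂π_A/∂q_A = 0: 186 - 8q_A - 2(q_V) = 0.
Vertex's first-order condition: 155 - 5q_V - 2(q_A) = 0.
So q_A = (186 - 2q_V)/8 and q_V = (155 - 2q_A)/5.
Substituting one into the other gives q_A = 155/9 and q_V = 217/9.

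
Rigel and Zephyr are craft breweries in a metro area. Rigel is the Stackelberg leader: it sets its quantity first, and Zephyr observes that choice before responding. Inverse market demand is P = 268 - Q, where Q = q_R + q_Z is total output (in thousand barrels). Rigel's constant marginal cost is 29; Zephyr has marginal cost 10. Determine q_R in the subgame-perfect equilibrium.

The follower Zephyr best-responds to any q_R: π_Z = (268 - Q)q_Z - 10q_Z.
Follower FOC: 258 - q_R - 2q_Z = 0, so q_Z(q_R) = (258 - q_R)/2.
Rigel substitutes q_Z(q_R) into its own profit: π_R = q_R(268 - q_R - (258 - q_R)/2) - 29q_R = (139 - (1/2)q_R)q_R - 29q_R.
The leader's first-order condition 110 - q_R = 0 yields q_R = 110.
Then q_Z = (258 - 110)/2 = 74.

110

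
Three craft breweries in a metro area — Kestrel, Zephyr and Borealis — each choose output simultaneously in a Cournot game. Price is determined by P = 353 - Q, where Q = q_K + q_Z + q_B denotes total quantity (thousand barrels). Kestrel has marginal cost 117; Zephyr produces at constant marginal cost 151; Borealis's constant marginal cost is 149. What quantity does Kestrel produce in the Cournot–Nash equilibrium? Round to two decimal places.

Kestrel's profit: π_K = (353 - Q)q_K - (117q_K). Setting ∂π_K/∂q_K = 0: 236 - 2q_K - (q_Z + q_B) = 0.
Zephyr's profit: π_Z = (353 - Q)q_Z - (151q_Z). Setting ∂π_Z/∂q_Z = 0: 202 - 2q_Z - (q_K + q_B) = 0.
Borealis's profit: π_B = (353 - Q)q_B - (149q_B). Setting ∂π_B/∂q_B = 0: 204 - 2q_B - (q_K + q_Z) = 0.
Summing all 3 equations gives 642 − 4Q = 0, hence Q = 321/2.
Back-substituting: q_K = (236 − 321/2) = 151/2, q_Z = (202 − 321/2) = 83/2, q_B = (204 − 321/2) = 87/2.

75.50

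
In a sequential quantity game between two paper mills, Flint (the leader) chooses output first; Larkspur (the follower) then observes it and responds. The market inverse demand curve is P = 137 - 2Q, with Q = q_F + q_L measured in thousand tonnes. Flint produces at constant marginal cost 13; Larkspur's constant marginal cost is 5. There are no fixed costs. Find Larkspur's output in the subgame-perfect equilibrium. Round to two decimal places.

Solve by backward induction. Given q_F, the follower Larkspur maximises π_L = (137 - 2q_F - 2q_L)q_L - 5q_L.
Setting the follower's marginal profit to zero, 132 - 2q_F - 4q_L = 0, i.e. q_L = (132 - 2q_F)/4.
The leader anticipates this reaction. Substituting into P = 137 - 2Q gives P = 71 - q_F, so π_F = (71 - q_F)q_F - 13q_F.
Maximising: ∂π_F/∂q_F = 58 - 2q_F = 0, giving q_F = 29.
Then q_L = (132 - 2·29)/4 = 37/2.

18.50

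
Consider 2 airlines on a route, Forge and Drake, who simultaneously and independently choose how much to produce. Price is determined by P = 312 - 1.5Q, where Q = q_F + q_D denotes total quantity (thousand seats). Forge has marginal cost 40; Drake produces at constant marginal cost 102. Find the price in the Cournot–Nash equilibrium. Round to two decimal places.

151.33

Forge's profit: π_F = (312 - 1.5Q)q_F - (40q_F). Setting ∂π_F/∂q_F = 0: 272 - 3q_F - (3/2)(q_D) = 0.
Drake's first-order condition: 210 - 3q_D - (3/2)(q_F) = 0.
So q_F = (272 - (3/2)q_D)/3 and q_D = (210 - (3/2)q_F)/3.
Solving the pair: q_F = 668/9, q_D = 296/9.
Total output Q = 964/9, so price P = 312 - (3/2)·(964/9) = 454/3.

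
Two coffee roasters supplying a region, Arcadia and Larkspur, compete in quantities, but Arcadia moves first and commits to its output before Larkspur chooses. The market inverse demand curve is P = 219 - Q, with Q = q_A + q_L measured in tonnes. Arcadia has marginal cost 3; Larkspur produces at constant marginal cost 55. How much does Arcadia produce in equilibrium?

134

The follower Larkspur best-responds to any q_A: π_L = (219 - Q)q_L - 55q_L.
Setting the follower's marginal profit to zero, 164 - q_A - 2q_L = 0, i.e. q_L = (164 - q_A)/2.
The leader anticipates this reaction. Substituting into P = 219 - Q gives P = 137 - (1/2)q_A, so π_A = (137 - (1/2)q_A)q_A - 3q_A.
The leader's first-order condition 134 - q_A = 0 yields q_A = 134.
Then q_L = (164 - 134)/2 = 15.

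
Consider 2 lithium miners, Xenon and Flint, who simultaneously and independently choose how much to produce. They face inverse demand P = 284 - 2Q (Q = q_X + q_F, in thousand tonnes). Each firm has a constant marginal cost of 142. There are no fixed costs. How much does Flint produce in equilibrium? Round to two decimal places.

23.67

Each firm earns π_i = (284 - 2Q)q_i - 142q_i.
First-order condition (treating rivals' output as given): 142 - 4q_i - 2q_j = 0.
By symmetry each firm produces the same amount; substituting q_j = q_i yields q_i = 142/6 = 71/3.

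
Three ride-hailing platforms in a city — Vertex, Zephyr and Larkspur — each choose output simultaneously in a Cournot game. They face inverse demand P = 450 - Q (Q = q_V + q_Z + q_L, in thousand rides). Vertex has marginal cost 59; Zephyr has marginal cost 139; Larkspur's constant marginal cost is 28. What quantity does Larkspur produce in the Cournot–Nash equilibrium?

Vertex's profit: π_V = (450 - Q)q_V - (59q_V). Setting ∂π_V/∂q_V = 0: 391 - 2q_V - (q_Z + q_L) = 0.
Zephyr's first-order condition: 311 - 2q_Z - (q_V + q_L) = 0.
Larkspur's first-order condition: 422 - 2q_L - (q_V + q_Z) = 0.
Summing all 3 equations gives 1124 − 4Q = 0, hence Q = 281.
Back-substituting: q_V = (391 − 281) = 110, q_Z = (311 − 281) = 30, q_L = (422 − 281) = 141.

141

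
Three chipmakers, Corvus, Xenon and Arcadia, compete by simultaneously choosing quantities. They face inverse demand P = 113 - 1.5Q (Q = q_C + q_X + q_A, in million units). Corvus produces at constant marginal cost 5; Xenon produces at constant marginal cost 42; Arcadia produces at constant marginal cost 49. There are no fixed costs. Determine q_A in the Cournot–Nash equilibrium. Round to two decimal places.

Corvus's profit: π_C = (113 - 1.5Q)q_C - (5q_C). Setting ∂π_C/∂q_C = 0: 108 - 3q_C - (3/2)(q_X + q_A) = 0.
Xenon's first-order condition: 71 - 3q_X - (3/2)(q_C + q_A) = 0.
Arcadia's first-order condition: 64 - 3q_A - (3/2)(q_C + q_X) = 0.
Summing all 3 equations gives 243 − 6Q = 0, hence Q = 81/2.
Back-substituting: q_C = (108 − 243/4)/(3/2) = 63/2, q_X = (71 − 243/4)/(3/2) = 41/6, q_A = (64 − 243/4)/(3/2) = 13/6.

2.17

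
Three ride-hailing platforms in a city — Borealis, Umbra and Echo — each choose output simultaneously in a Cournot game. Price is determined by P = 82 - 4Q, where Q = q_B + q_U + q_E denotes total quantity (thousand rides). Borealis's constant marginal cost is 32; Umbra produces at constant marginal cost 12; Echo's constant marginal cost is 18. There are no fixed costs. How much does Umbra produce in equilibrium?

Borealis's profit: π_B = (82 - 4Q)q_B - (32q_B). Setting ∂π_B/∂q_B = 0: 50 - 8q_B - 4(q_U + q_E) = 0.
Umbra's first-order condition: 70 - 8q_U - 4(q_B + q_E) = 0.
Echo's first-order condition: 64 - 8q_E - 4(q_B + q_U) = 0.
Adding the 3 conditions: 184 − 8Q − 8Q = 0, i.e. Q = 23/2.
Back-substituting: q_B = (50 − 46)/4 = 1, q_U = (70 − 46)/4 = 6, q_E = (64 − 46)/4 = 9/2.

6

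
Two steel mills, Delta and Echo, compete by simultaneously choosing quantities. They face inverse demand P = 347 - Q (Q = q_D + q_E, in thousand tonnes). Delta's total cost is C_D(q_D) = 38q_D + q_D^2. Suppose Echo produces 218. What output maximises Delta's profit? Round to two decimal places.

22.75

With the rival's output fixed at 218, Delta's profit is π_D = (347 - 218 - q_D)q_D - (38q_D + q_D²) = (129 - q_D)q_D - (38q_D + q_D²).
∂π_D/∂q_D = 91 - 4q_D = 0, so q_D = 91/4.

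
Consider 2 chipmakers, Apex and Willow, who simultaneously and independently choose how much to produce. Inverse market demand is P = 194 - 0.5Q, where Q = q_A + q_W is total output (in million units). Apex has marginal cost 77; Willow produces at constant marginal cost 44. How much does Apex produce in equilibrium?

Apex's profit: π_A = (194 - 0.5Q)q_A - (77q_A). Setting ∂π_A/∂q_A = 0: 117 - q_A - (1/2)(q_W) = 0.
Willow's first-order condition: 150 - q_W - (1/2)(q_A) = 0.
Best responses: q_A = (117 - (1/2)q_W), q_W = (150 - (1/2)q_A).
Solving the pair: q_A = 56, q_W = 122.

56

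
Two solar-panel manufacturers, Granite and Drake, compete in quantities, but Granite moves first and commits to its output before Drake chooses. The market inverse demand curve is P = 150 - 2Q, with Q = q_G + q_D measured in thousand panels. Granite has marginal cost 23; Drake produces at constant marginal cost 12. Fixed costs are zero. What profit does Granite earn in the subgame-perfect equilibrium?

841

Solve by backward induction. Given q_G, the follower Drake maximises π_D = (150 - 2q_G - 2q_D)q_D - 12q_D.
Follower FOC: 138 - 2q_G - 4q_D = 0, so q_D(q_G) = (138 - 2q_G)/4.
Granite substitutes q_D(q_G) into its own profit: π_G = q_G(150 - 2q_G - (138 - 2q_G)/2) - 23q_G = (81 - q_G)q_G - 23q_G.
The leader's first-order condition 58 - 2q_G = 0 yields q_G = 29.
Then q_D = (138 - 2·29)/4 = 20.
Price P = 150 - 2·49 = 52.
Granite's profit: (52 - 23)·29 = 841.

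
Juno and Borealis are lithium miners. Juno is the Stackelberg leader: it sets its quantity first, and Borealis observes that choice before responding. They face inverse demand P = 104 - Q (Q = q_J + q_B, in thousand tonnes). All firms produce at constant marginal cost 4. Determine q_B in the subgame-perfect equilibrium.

The follower Borealis best-responds to any q_J: π_B = (104 - Q)q_B - 4q_B.
∂π_B/∂q_B = 100 - q_J - 2q_B = 0 gives the reaction function q_B = (100 - q_J)/2.
The leader anticipates this reaction. Substituting into P = 104 - Q gives P = 54 - (1/2)q_J, so π_J = (54 - (1/2)q_J)q_J - 4q_J.
Leader FOC: 50 - q_J = 0, so q_J = 50.
Then q_B = (100 - 50)/2 = 25.

25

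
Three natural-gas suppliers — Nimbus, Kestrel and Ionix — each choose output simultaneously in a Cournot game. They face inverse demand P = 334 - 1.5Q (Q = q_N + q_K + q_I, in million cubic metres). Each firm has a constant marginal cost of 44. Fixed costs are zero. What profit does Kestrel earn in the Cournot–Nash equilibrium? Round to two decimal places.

A representative firm's profit is π_i = q_i(334 - 1.5Q) - 44q_i.
First-order condition (treating rivals' output as given): 290 - 3q_i - (3/2)·Σ_{j≠i} q_j = 0.
By symmetry each firm produces the same amount; substituting Σ_{j≠i} q_j = 2q_i yields q_i = 290/6 = 145/3.
Price P = 334 - (3/2)·145 = 233/2.
Kestrel's profit: (233/2 - 44)·(145/3) = 3504.1667.

3504.17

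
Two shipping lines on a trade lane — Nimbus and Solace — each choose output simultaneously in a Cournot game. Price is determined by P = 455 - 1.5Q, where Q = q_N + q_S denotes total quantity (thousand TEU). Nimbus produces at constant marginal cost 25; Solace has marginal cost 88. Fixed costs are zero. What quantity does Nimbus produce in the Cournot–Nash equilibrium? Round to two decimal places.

Nimbus's profit: π_N = (455 - 1.5Q)q_N - (25q_N). Setting ∂π_N/∂q_N = 0: 430 - 3q_N - (3/2)(q_S) = 0.
Solace's first-order condition: 367 - 3q_S - (3/2)(q_N) = 0.
Best responses: q_N = (430 - (3/2)q_S)/3, q_S = (367 - (3/2)q_N)/3.
Substituting one into the other gives q_N = 986/9 and q_S = 608/9.

109.56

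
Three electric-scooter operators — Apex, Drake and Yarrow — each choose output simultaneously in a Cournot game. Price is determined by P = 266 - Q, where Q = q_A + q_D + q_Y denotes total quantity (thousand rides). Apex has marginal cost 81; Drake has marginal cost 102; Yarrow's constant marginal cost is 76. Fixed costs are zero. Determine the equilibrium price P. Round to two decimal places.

Apex's profit: π_A = (266 - Q)q_A - (81q_A). Setting ∂π_A/∂q_A = 0: 185 - 2q_A - (q_D + q_Y) = 0.
Drake's first-order condition: 164 - 2q_D - (q_A + q_Y) = 0.
Yarrow's first-order condition: 190 - 2q_Y - (q_A + q_D) = 0.
Adding the 3 conditions: 539 − 2Q − 2Q = 0, i.e. Q = 539/4.
Back-substituting: q_A = (185 − 539/4) = 201/4, q_D = (164 − 539/4) = 117/4, q_Y = (190 − 539/4) = 221/4.
Total output Q = 539/4, so price P = 266 - 539/4 = 525/4.

131.25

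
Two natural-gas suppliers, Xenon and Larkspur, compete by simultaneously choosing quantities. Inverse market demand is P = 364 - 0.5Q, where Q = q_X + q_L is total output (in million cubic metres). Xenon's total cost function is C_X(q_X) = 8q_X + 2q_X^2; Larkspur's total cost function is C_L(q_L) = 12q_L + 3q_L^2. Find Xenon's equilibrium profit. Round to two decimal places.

Xenon's profit: π_X = (364 - 0.5Q)q_X - (8q_X + 2q_X²). Setting ∂π_X/∂q_X = 0: 356 - 5q_X - (1/2)(q_L) = 0.
Larkspur's profit: π_L = (364 - 0.5Q)q_L - (12q_L + 3q_L²). Setting ∂π_L/∂q_L = 0: 352 - 7q_L - (1/2)(q_X) = 0.
Best responses: q_X = (356 - (1/2)q_L)/5, q_L = (352 - (1/2)q_X)/7.
Solving the pair: q_X = 66.6475, q_L = 45.5252.
Price P = 364 - (1/2)·112.1727 = 307.9137.
Xenon's profit: 307.9137·66.6475 - 8·66.6475 - 2·66.6475² = 11104.7171.

11104.72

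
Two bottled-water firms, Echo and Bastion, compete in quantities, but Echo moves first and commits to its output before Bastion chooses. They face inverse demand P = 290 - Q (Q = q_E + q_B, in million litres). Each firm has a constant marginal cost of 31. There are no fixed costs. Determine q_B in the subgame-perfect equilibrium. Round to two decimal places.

64.75

Solve by backward induction. Given q_E, the follower Bastion maximises π_B = (290 - q_E - q_B)q_B - 31q_B.
Setting the follower's marginal profit to zero, 259 - q_E - 2q_B = 0, i.e. q_B = (259 - q_E)/2.
The leader anticipates this reaction. Substituting into P = 290 - Q gives P = 321/2 - (1/2)q_E, so π_E = (321/2 - (1/2)q_E)q_E - 31q_E.
Maximising: ∂π_E/∂q_E = 259/2 - q_E = 0, giving q_E = 259/2.
Then q_B = (259 - 259/2)/2 = 259/4.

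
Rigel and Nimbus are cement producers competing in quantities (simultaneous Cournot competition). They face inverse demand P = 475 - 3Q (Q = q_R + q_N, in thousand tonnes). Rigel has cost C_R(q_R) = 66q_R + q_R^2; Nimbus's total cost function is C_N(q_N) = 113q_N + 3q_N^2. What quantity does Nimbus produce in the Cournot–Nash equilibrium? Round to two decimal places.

19.18

Rigel's profit: π_R = (475 - 3Q)q_R - (66q_R + q_R²). Setting ∂π_R/∂q_R = 0: 409 - 8q_R - 3(q_N) = 0.
Nimbus's profit: π_N = (475 - 3Q)q_N - (113q_N + 3q_N²). Setting ∂π_N/∂q_N = 0: 362 - 12q_N - 3(q_R) = 0.
So q_R = (409 - 3q_N)/8 and q_N = (362 - 3q_R)/12.
Substituting one into the other gives q_R = 1274/29 and q_N = 1669/87.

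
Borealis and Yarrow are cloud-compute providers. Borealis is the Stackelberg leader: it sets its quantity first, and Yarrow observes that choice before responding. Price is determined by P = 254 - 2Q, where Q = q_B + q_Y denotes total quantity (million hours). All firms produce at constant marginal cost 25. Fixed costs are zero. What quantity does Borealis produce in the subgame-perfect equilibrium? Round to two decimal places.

Solve by backward induction. Given q_B, the follower Yarrow maximises π_Y = (254 - 2q_B - 2q_Y)q_Y - 25q_Y.
∂π_Y/∂q_Y = 229 - 2q_B - 4q_Y = 0 gives the reaction function q_Y = (229 - 2q_B)/4.
Borealis substitutes q_Y(q_B) into its own profit: π_B = q_B(254 - 2q_B - (229 - 2q_B)/2) - 25q_B = (279/2 - q_B)q_B - 25q_B.
Maximising: ∂π_B/∂q_B = 229/2 - 2q_B = 0, giving q_B = 229/4.
Then q_Y = (229 - 2·(229/4))/4 = 229/8.

57.25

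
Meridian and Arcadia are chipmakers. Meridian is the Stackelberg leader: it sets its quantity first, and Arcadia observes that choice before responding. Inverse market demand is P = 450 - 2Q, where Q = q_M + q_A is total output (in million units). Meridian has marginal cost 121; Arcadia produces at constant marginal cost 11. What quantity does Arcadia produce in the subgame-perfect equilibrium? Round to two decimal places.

82.38

The follower Arcadia best-responds to any q_M: π_A = (450 - 2Q)q_A - 11q_A.
Follower FOC: 439 - 2q_M - 4q_A = 0, so q_A(q_M) = (439 - 2q_M)/4.
The leader anticipates this reaction. Substituting into P = 450 - 2Q gives P = 461/2 - q_M, so π_M = (461/2 - q_M)q_M - 121q_M.
The leader's first-order condition 219/2 - 2q_M = 0 yields q_M = 219/4.
Then q_A = (439 - 2·(219/4))/4 = 659/8.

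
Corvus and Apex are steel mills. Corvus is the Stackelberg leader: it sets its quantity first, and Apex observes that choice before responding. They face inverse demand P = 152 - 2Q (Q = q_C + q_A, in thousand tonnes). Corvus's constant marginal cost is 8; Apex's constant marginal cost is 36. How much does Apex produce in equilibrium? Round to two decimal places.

The follower Apex best-responds to any q_C: π_A = (152 - 2Q)q_A - 36q_A.
∂π_A/∂q_A = 116 - 2q_C - 4q_A = 0 gives the reaction function q_A = (116 - 2q_C)/4.
The leader anticipates this reaction. Substituting into P = 152 - 2Q gives P = 94 - q_C, so π_C = (94 - q_C)q_C - 8q_C.
Maximising: ∂π_C/∂q_C = 86 - 2q_C = 0, giving q_C = 43.
Then q_A = (116 - 2·43)/4 = 15/2.

7.50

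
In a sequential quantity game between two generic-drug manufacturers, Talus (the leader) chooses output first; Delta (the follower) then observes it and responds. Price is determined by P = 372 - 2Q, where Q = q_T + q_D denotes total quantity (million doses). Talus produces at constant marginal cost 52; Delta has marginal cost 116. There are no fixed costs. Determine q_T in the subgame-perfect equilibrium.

96

The follower Delta best-responds to any q_T: π_D = (372 - 2Q)q_D - 116q_D.
Setting the follower's marginal profit to zero, 256 - 2q_T - 4q_D = 0, i.e. q_D = (256 - 2q_T)/4.
Talus substitutes q_D(q_T) into its own profit: π_T = q_T(372 - 2q_T - (256 - 2q_T)/2) - 52q_T = (244 - q_T)q_T - 52q_T.
Leader FOC: 192 - 2q_T = 0, so q_T = 96.
Then q_D = (256 - 2·96)/4 = 16.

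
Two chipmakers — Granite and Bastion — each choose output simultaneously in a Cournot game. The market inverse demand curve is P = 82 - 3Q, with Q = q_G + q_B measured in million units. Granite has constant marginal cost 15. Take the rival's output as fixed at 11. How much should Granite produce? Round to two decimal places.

With the rival's output fixed at 11, Granite's profit is π_G = (82 - 3·11 - 3q_G)q_G - (15q_G) = (49 - 3q_G)q_G - (15q_G).
∂π_G/∂q_G = 34 - 6q_G = 0, so q_G = 17/3.

5.67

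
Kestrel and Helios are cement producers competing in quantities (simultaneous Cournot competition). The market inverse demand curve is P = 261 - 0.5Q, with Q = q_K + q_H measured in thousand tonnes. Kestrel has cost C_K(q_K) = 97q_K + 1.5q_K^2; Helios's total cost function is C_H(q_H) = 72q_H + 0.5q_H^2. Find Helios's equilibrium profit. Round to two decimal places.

7563.39

Kestrel's profit: π_K = (261 - 0.5Q)q_K - (97q_K + (3/2)q_K²). Setting ∂π_K/∂q_K = 0: 164 - 4q_K - (1/2)(q_H) = 0.
Helios's profit: π_H = (261 - 0.5Q)q_H - (72q_H + (1/2)q_H²). Setting ∂π_H/∂q_H = 0: 189 - 2q_H - (1/2)(q_K) = 0.
Best responses: q_K = (164 - (1/2)q_H)/4, q_H = (189 - (1/2)q_K)/2.
Solving the pair: q_K = 934/31, q_H = 86.9677.
Price P = 261 - (1/2)·117.0968 = 202.4516.
Helios's profit: 202.4516·86.9677 - 72·86.9677 - (1/2)·86.9677² = 7563.3881.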